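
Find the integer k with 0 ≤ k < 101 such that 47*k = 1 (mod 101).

101 = 2*47 + 7
47 = 6*7 + 5
7 = 1*5 + 2
5 = 2*2 + 1
2 = 2*1 + 0
gcd(47, 101) = 1, so the inverse exists.
Bézout: 1 = −20*101 + 43*47.
So 47⁻¹ ≡ 43 (mod 101).

43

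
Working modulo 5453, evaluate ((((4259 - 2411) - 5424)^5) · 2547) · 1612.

4259 - 2411 = 1848
1848 - 5424 = -3576 ≡ 1877 (mod 5453)
(1877)^5 ≡ 2738 (mod 5453)
2738 · 2547 = 6973686 ≡ 4752 (mod 5453)
4752 · 1612 = 7660224 ≡ 4212 (mod 5453)

4212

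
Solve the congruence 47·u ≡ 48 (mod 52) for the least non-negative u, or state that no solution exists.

32

gcd(47, 52) = 1, so a unique solution mod 52 exists.
47⁻¹ ≡ 31 (mod 52).
u ≡ 31·48 ≡ 32 (mod 52).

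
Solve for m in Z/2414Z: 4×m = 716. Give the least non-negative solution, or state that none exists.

gcd(4, 2414) = 2, and 2 | 716, so solutions exist.
Divide through by 2: 2×m mod 1207 = 358.
2⁻¹ ≡ 604 (mod 1207).
m ≡ 604×358 ≡ 179 (mod 1207).
The smallest non-negative solution is m = 179.

179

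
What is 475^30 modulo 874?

By square-and-multiply:
475^1 ≡ 475 (mod 874)
475^2 ≡ 475^2 = 225625 ≡ 133 (mod 874)
475^4 ≡ 133^2 = 17689 ≡ 209 (mod 874)
475^8 ≡ 209^2 = 43681 ≡ 855 (mod 874)
475^16 ≡ 855^2 = 731025 ≡ 361 (mod 874)
475^30 = 475^16 · 475^8 · 475^4 · 475^2 ≡ 361 · 855 · 209 · 133 (mod 874).
Accumulate the product:
361 · 855 = 308655 ≡ 133
133 · 209 = 27797 ≡ 703
703 · 133 = 93499 ≡ 855

855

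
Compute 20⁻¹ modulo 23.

Apply the Euclidean algorithm and back-substitute:
23 = 1·20 + 3
20 = 6·3 + 2
3 = 1·2 + 1
2 = 2·1 + 0
gcd(20, 23) = 1, so the inverse exists.
Back-substitute for 1:
1 = 1·3 − 1·2
  = −1·20 + 7·3
  = 7·23 − 8·20
So 20⁻¹ ≡ −8 ≡ 15 (mod 23).

15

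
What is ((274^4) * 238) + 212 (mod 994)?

576

(274)^4 ≡ 344 (mod 994)
344 * 238 = 81872 ≡ 364 (mod 994)
364 + 212 = 576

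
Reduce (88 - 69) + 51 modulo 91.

70

88 - 69 = 19
19 + 51 = 70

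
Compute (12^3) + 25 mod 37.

14

(12)^3 ≡ 26 (mod 37)
26 + 25 = 51 ≡ 14 (mod 37)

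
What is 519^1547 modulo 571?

Compute successive squares:
1547 in binary is 11000001011, i.e. 1547 = 1024 + 512 + 8 + 2 + 1.
519^1 ≡ 519 (mod 571)
519^2 ≡ 519^2 = 269361 ≡ 420 (mod 571)
519^4 ≡ 420^2 = 176400 ≡ 532 (mod 571)
519^8 ≡ 532^2 = 283024 ≡ 379 (mod 571)
519^16 ≡ 379^2 = 143641 ≡ 320 (mod 571)
519^32 ≡ 320^2 = 102400 ≡ 191 (mod 571)
519^64 ≡ 191^2 = 36481 ≡ 508 (mod 571)
519^128 ≡ 508^2 = 258064 ≡ 543 (mod 571)
519^256 ≡ 543^2 = 294849 ≡ 213 (mod 571)
519^512 ≡ 213^2 = 45369 ≡ 260 (mod 571)
519^1024 ≡ 260^2 = 67600 ≡ 222 (mod 571)
519^1547 = 519^1024 * 519^512 * 519^8 * 519^2 * 519^1 ≡ 222 * 260 * 379 * 420 * 519 (mod 571).
Accumulate the product:
222 * 260 = 57720 ≡ 49
49 * 379 = 18571 ≡ 299
299 * 420 = 125580 ≡ 531
531 * 519 = 275589 ≡ 367

367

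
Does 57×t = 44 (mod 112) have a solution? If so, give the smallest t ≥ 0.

44

gcd(57, 112) = 1, so a unique solution mod 112 exists.
57⁻¹ ≡ 57 (mod 112).
t ≡ 57×44 ≡ 44 (mod 112).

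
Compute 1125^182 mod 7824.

Using repeated squaring:
1125^1 ≡ 1125 (mod 7824)
1125^2 ≡ 1125^2 = 1265625 ≡ 5961 (mod 7824)
1125^4 ≡ 5961^2 = 35533521 ≡ 4737 (mod 7824)
1125^8 ≡ 4737^2 = 22439169 ≡ 7761 (mod 7824)
1125^16 ≡ 7761^2 = 60233121 ≡ 3969 (mod 7824)
1125^32 ≡ 3969^2 = 15752961 ≡ 3249 (mod 7824)
1125^64 ≡ 3249^2 = 10556001 ≡ 1425 (mod 7824)
1125^128 ≡ 1425^2 = 2030625 ≡ 4209 (mod 7824)
1125^182 = 1125^128 * 1125^32 * 1125^16 * 1125^4 * 1125^2 ≡ 4209 * 3249 * 3969 * 4737 * 5961 (mod 7824).
Accumulate the product:
4209 * 3249 = 13675041 ≡ 6513
6513 * 3969 = 25850097 ≡ 7425
7425 * 4737 = 35172225 ≡ 3345
3345 * 5961 = 19939545 ≡ 3993

3993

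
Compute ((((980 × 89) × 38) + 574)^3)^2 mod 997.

980 × 89 = 87220 ≡ 481 (mod 997)
481 × 38 = 18278 ≡ 332 (mod 997)
332 + 574 = 906
(906)^3 ≡ 161 (mod 997)
(161)^2 ≡ 996 (mod 997)

996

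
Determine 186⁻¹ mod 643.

121

Apply the Euclidean algorithm and back-substitute:
643 = 3·186 + 85
186 = 2·85 + 16
85 = 5·16 + 5
16 = 3·5 + 1
5 = 5·1 + 0
gcd(186, 643) = 1, so the inverse exists.
Back-substitute for 1:
1 = 1·16 − 3·5
  = −3·85 + 16·16
  = 16·186 − 35·85
  = −35·643 + 121·186
So 186⁻¹ ≡ 121 (mod 643).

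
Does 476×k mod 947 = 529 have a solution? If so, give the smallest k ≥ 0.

gcd(476, 947) = 1, so a unique solution mod 947 exists.
476⁻¹ ≡ 758 (mod 947).
k ≡ 758×529 ≡ 401 (mod 947).

401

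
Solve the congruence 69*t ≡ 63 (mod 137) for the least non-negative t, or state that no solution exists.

gcd(69, 137) = 1, so a unique solution mod 137 exists.
69⁻¹ ≡ 2 (mod 137).
t ≡ 2*63 ≡ 126 (mod 137).

126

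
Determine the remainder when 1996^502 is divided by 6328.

1912

1996^1 ≡ 1996 (mod 6328)
1996^2 ≡ 1996^2 = 3984016 ≡ 3704 (mod 6328)
1996^4 ≡ 3704^2 = 13719616 ≡ 512 (mod 6328)
1996^8 ≡ 512^2 = 262144 ≡ 2696 (mod 6328)
1996^16 ≡ 2696^2 = 7268416 ≡ 3872 (mod 6328)
1996^32 ≡ 3872^2 = 14992384 ≡ 1352 (mod 6328)
1996^64 ≡ 1352^2 = 1827904 ≡ 5440 (mod 6328)
1996^128 ≡ 5440^2 = 29593600 ≡ 3872 (mod 6328)
1996^256 ≡ 3872^2 = 14992384 ≡ 1352 (mod 6328)
1996^502 = 1996^256 * 1996^128 * 1996^64 * 1996^32 * 1996^16 * 1996^4 * 1996^2 ≡ 1352 * 3872 * 5440 * 1352 * 3872 * 512 * 3704 (mod 6328).
Accumulate the product:
1352 * 3872 = 5234944 ≡ 1688
1688 * 5440 = 9182720 ≡ 792
792 * 1352 = 1070784 ≡ 1352
1352 * 3872 = 5234944 ≡ 1688
1688 * 512 = 864256 ≡ 3648
3648 * 3704 = 13512192 ≡ 1912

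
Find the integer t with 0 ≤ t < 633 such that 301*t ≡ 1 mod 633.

490

633 = 2·301 + 31
301 = 9·31 + 22
31 = 1·22 + 9
22 = 2·9 + 4
9 = 2·4 + 1
4 = 4·1 + 0
gcd(301, 633) = 1, so the inverse exists.
Back-substitute for 1:
1 = 1·9 − 2·4
  = −2·22 + 5·9
  = 5·31 − 7·22
  = −7·301 + 68·31
  = 68·633 − 143·301
So 301⁻¹ ≡ −143 ≡ 490 (mod 633).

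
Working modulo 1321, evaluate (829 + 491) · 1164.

829 + 491 = 1320
1320 · 1164 = 1536480 ≡ 157 (mod 1321)

157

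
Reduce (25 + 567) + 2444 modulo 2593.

443

25 + 567 = 592
592 + 2444 = 3036 ≡ 443 (mod 2593)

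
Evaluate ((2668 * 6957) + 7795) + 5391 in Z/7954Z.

1872

2668 * 6957 = 18561276 ≡ 4594 (mod 7954)
4594 + 7795 = 12389 ≡ 4435 (mod 7954)
4435 + 5391 = 9826 ≡ 1872 (mod 7954)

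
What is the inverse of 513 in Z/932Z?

932 = 1·513 + 419
513 = 1·419 + 94
419 = 4·94 + 43
94 = 2·43 + 8
43 = 5·8 + 3
8 = 2·3 + 2
3 = 1·2 + 1
2 = 2·1 + 0
gcd(513, 932) = 1, so the inverse exists.
Back-substitute for 1:
1 = 1·3 − 1·2
  = −1·8 + 3·3
  = 3·43 − 16·8
  = −16·94 + 35·43
  = 35·419 − 156·94
  = −156·513 + 191·419
  = 191·932 − 347·513
So 513⁻¹ ≡ −347 ≡ 585 (mod 932).

585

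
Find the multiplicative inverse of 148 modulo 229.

147

229 = 1*148 + 81
148 = 1*81 + 67
81 = 1*67 + 14
67 = 4*14 + 11
14 = 1*11 + 3
11 = 3*3 + 2
3 = 1*2 + 1
2 = 2*1 + 0
gcd(148, 229) = 1, so the inverse exists.
Back-substitute for 1:
1 = 1*3 − 1*2
  = −1*11 + 4*3
  = 4*14 − 5*11
  = −5*67 + 24*14
  = 24*81 − 29*67
  = −29*148 + 53*81
  = 53*229 − 82*148
So 148⁻¹ ≡ −82 ≡ 147 (mod 229).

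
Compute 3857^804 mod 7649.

5988

Using repeated squaring:
804 in binary is 1100100100, i.e. 804 = 512 + 256 + 32 + 4.
3857^1 ≡ 3857 (mod 7649)
3857^2 ≡ 3857^2 = 14876449 ≡ 6793 (mod 7649)
3857^4 ≡ 6793^2 = 46144849 ≡ 6081 (mod 7649)
3857^8 ≡ 6081^2 = 36978561 ≡ 3295 (mod 7649)
3857^16 ≡ 3295^2 = 10857025 ≡ 3094 (mod 7649)
3857^32 ≡ 3094^2 = 9572836 ≡ 3937 (mod 7649)
3857^64 ≡ 3937^2 = 15499969 ≡ 3095 (mod 7649)
3857^128 ≡ 3095^2 = 9579025 ≡ 2477 (mod 7649)
3857^256 ≡ 2477^2 = 6135529 ≡ 1031 (mod 7649)
3857^512 ≡ 1031^2 = 1062961 ≡ 7399 (mod 7649)
3857^804 = 3857^512 * 3857^256 * 3857^32 * 3857^4 ≡ 7399 * 1031 * 3937 * 6081 (mod 7649).
Accumulate the product:
7399 * 1031 = 7628369 ≡ 2316
2316 * 3937 = 9118092 ≡ 484
484 * 6081 = 2943204 ≡ 5988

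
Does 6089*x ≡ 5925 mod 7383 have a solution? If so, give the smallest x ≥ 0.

gcd(6089, 7383) = 1, so a unique solution mod 7383 exists.
6089⁻¹ ≡ 4205 (mod 7383).
x ≡ 4205*5925 ≡ 4383 (mod 7383).

4383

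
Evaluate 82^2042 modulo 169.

Compute successive squares:
2042 in binary is 11111111010, i.e. 2042 = 1024 + 512 + 256 + 128 + 64 + 32 + 16 + 8 + 2.
82^1 ≡ 82 (mod 169)
82^2 ≡ 82^2 = 6724 ≡ 133 (mod 169)
82^4 ≡ 133^2 = 17689 ≡ 113 (mod 169)
82^8 ≡ 113^2 = 12769 ≡ 94 (mod 169)
82^16 ≡ 94^2 = 8836 ≡ 48 (mod 169)
82^32 ≡ 48^2 = 2304 ≡ 107 (mod 169)
82^64 ≡ 107^2 = 11449 ≡ 126 (mod 169)
82^128 ≡ 126^2 = 15876 ≡ 159 (mod 169)
82^256 ≡ 159^2 = 25281 ≡ 100 (mod 169)
82^512 ≡ 100^2 = 10000 ≡ 29 (mod 169)
82^1024 ≡ 29^2 = 841 ≡ 165 (mod 169)
82^2042 = 82^1024 · 82^512 · 82^256 · 82^128 · 82^64 · 82^32 · 82^16 · 82^8 · 82^2 ≡ 165 · 29 · 100 · 159 · 126 · 107 · 48 · 94 · 133 (mod 169).
Accumulate the product:
165 · 29 = 4785 ≡ 53
53 · 100 = 5300 ≡ 61
61 · 159 = 9699 ≡ 66
66 · 126 = 8316 ≡ 35
35 · 107 = 3745 ≡ 27
27 · 48 = 1296 ≡ 113
113 · 94 = 10622 ≡ 144
144 · 133 = 19152 ≡ 55

55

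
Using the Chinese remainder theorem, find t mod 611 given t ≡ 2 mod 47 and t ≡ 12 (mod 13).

47⁻¹ mod 13: 47·5 ≡ 1 (mod 13), so 47⁻¹ ≡ 5.
t = 2 + 47·((12 − 2)·5 mod 13) = 2 + 47·11 = 519.

519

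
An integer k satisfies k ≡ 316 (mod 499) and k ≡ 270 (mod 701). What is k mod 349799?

305205

499⁻¹ mod 701: 499*642 ≡ 1 (mod 701), so 499⁻¹ ≡ 642.
k = 316 + 499*((270 − 316)*642 mod 701) = 316 + 499*611 = 305205.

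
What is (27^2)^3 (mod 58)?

(27)^2 ≡ 33 (mod 58)
(33)^3 ≡ 35 (mod 58)

35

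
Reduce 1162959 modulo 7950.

2259

1162959 = 146·7950 + 2259, so 1162959 ≡ 2259 (mod 7950).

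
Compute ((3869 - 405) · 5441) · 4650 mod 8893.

3869 - 405 = 3464
3464 · 5441 = 18847624 ≡ 3357 (mod 8893)
3357 · 4650 = 15610050 ≡ 2835 (mod 8893)

2835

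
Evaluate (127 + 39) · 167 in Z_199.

127 + 39 = 166
166 · 167 = 27722 ≡ 61 (mod 199)

61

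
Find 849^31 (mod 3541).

31 in binary is 11111, i.e. 31 = 16 + 8 + 4 + 2 + 1.
849^1 ≡ 849 (mod 3541)
849^2 ≡ 849^2 = 720801 ≡ 1978 (mod 3541)
849^4 ≡ 1978^2 = 3912484 ≡ 3220 (mod 3541)
849^8 ≡ 3220^2 = 10368400 ≡ 352 (mod 3541)
849^16 ≡ 352^2 = 123904 ≡ 3510 (mod 3541)
849^31 = 849^16 * 849^8 * 849^4 * 849^2 * 849^1 ≡ 3510 * 352 * 3220 * 1978 * 849 (mod 3541).
Accumulate the product:
3510 * 352 = 1235520 ≡ 3252
3252 * 3220 = 10471440 ≡ 703
703 * 1978 = 1390534 ≡ 2462
2462 * 849 = 2090238 ≡ 1048

1048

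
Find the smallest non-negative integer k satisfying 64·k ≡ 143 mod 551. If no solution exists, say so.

338

gcd(64, 551) = 1, so a unique solution mod 551 exists.
64⁻¹ ≡ 353 (mod 551).
k ≡ 353·143 ≡ 338 (mod 551).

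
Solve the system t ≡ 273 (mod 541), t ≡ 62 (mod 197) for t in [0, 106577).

81423

541⁻¹ mod 197: 541×130 ≡ 1 (mod 197), so 541⁻¹ ≡ 130.
t = 273 + 541×((62 − 273)×130 mod 197) = 273 + 541×150 = 81423.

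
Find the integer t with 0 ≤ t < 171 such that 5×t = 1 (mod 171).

137

Apply the Euclidean algorithm and back-substitute:
171 = 34*5 + 1
5 = 5*1 + 0
gcd(5, 171) = 1, so the inverse exists.
Back-substitute for 1:
1 = 1*171 − 34*5
So 5⁻¹ ≡ −34 ≡ 137 (mod 171).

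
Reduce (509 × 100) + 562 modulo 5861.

4574

509 × 100 = 50900 ≡ 4012 (mod 5861)
4012 + 562 = 4574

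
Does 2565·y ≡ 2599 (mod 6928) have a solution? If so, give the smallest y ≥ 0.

1627

gcd(2565, 6928) = 1, so a unique solution mod 6928 exists.
2565⁻¹ ≡ 2493 (mod 6928).
y ≡ 2493·2599 ≡ 1627 (mod 6928).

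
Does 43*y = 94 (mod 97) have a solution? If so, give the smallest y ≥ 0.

27

gcd(43, 97) = 1, so a unique solution mod 97 exists.
43⁻¹ ≡ 88 (mod 97).
y ≡ 88*94 ≡ 27 (mod 97).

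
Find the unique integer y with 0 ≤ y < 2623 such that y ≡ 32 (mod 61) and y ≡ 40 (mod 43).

642

61⁻¹ mod 43: 61×12 ≡ 1 (mod 43), so 61⁻¹ ≡ 12.
y = 32 + 61×((40 − 32)×12 mod 43) = 32 + 61×10 = 642.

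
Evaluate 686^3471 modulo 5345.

686^1 ≡ 686 (mod 5345)
686^2 ≡ 686^2 = 470596 ≡ 236 (mod 5345)
686^4 ≡ 236^2 = 55696 ≡ 2246 (mod 5345)
686^8 ≡ 2246^2 = 5044516 ≡ 4181 (mod 5345)
686^16 ≡ 4181^2 = 17480761 ≡ 2611 (mod 5345)
686^32 ≡ 2611^2 = 6817321 ≡ 2446 (mod 5345)
686^64 ≡ 2446^2 = 5982916 ≡ 1861 (mod 5345)
686^128 ≡ 1861^2 = 3463321 ≡ 5106 (mod 5345)
686^256 ≡ 5106^2 = 26071236 ≡ 3671 (mod 5345)
686^512 ≡ 3671^2 = 13476241 ≡ 1496 (mod 5345)
686^1024 ≡ 1496^2 = 2238016 ≡ 3806 (mod 5345)
686^2048 ≡ 3806^2 = 14485636 ≡ 686 (mod 5345)
686^3471 = 686^2048 * 686^1024 * 686^256 * 686^128 * 686^8 * 686^4 * 686^2 * 686^1 ≡ 686 * 3806 * 3671 * 5106 * 4181 * 2246 * 236 * 686 (mod 5345).
Accumulate the product:
686 * 3806 = 2610916 ≡ 2556
2556 * 3671 = 9383076 ≡ 2601
2601 * 5106 = 13280706 ≡ 3726
3726 * 4181 = 15578406 ≡ 3076
3076 * 2246 = 6908696 ≡ 2956
2956 * 236 = 697616 ≡ 2766
2766 * 686 = 1897476 ≡ 1

1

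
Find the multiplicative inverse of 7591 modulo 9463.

9463 = 1*7591 + 1872
7591 = 4*1872 + 103
1872 = 18*103 + 18
103 = 5*18 + 13
18 = 1*13 + 5
13 = 2*5 + 3
5 = 1*3 + 2
3 = 1*2 + 1
2 = 2*1 + 0
gcd(7591, 9463) = 1, so the inverse exists.
Bézout: 1 = −2948*9463 + 3675*7591.
So 7591⁻¹ ≡ 3675 (mod 9463).

3675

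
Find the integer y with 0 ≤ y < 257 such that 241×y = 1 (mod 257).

257 = 1*241 + 16
241 = 15*16 + 1
16 = 16*1 + 0
gcd(241, 257) = 1, so the inverse exists.
Bézout: 1 = −15*257 + 16*241.
So 241⁻¹ ≡ 16 (mod 257).

16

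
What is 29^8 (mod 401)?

By square-and-multiply:
29^1 ≡ 29 (mod 401)
29^2 ≡ 29^2 = 841 ≡ 39 (mod 401)
29^4 ≡ 39^2 = 1521 ≡ 318 (mod 401)
29^8 ≡ 318^2 = 101124 ≡ 72 (mod 401)
So 29^8 ≡ 72 (mod 401).

72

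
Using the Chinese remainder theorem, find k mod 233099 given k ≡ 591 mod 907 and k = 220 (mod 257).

907⁻¹ mod 257: 907·240 ≡ 1 (mod 257), so 907⁻¹ ≡ 240.
k = 591 + 907·((220 − 591)·240 mod 257) = 591 + 907·139 = 126664.

126664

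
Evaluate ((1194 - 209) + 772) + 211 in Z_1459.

509

1194 - 209 = 985
985 + 772 = 1757 ≡ 298 (mod 1459)
298 + 211 = 509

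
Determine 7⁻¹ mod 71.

Run the extended Euclidean algorithm:
71 = 10×7 + 1
7 = 7×1 + 0
gcd(7, 71) = 1, so the inverse exists.
Bézout: 1 = 1×71 − 10×7.
So 7⁻¹ ≡ −10 ≡ 61 (mod 71).

61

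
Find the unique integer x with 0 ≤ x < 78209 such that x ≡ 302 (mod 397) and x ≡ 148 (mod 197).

397⁻¹ mod 197: 397·66 ≡ 1 (mod 197), so 397⁻¹ ≡ 66.
x = 302 + 397·((148 − 302)·66 mod 197) = 302 + 397·80 = 32062.
Check: 32062 mod 397 = 302, 32062 mod 197 = 148. ✓

32062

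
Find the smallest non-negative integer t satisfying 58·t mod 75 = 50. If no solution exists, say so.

50

gcd(58, 75) = 1, so a unique solution mod 75 exists.
58⁻¹ ≡ 22 (mod 75).
t ≡ 22·50 ≡ 50 (mod 75).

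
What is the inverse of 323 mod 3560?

3560 = 11×323 + 7
323 = 46×7 + 1
7 = 7×1 + 0
gcd(323, 3560) = 1, so the inverse exists.
Back-substitute for 1:
1 = 1×323 − 46×7
  = −46×3560 + 507×323
So 323⁻¹ ≡ 507 (mod 3560).

507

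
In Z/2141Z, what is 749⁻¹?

303

2141 = 2×749 + 643
749 = 1×643 + 106
643 = 6×106 + 7
106 = 15×7 + 1
7 = 7×1 + 0
gcd(749, 2141) = 1, so the inverse exists.
Back-substitute for 1:
1 = 1×106 − 15×7
  = −15×643 + 91×106
  = 91×749 − 106×643
  = −106×2141 + 303×749
So 749⁻¹ ≡ 303 (mod 2141).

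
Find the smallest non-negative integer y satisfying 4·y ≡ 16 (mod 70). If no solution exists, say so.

gcd(4, 70) = 2, and 2 | 16, so solutions exist.
Divide through by 2: 2·y ≡ 8 mod 35.
2⁻¹ ≡ 18 (mod 35).
y ≡ 18·8 ≡ 4 (mod 35).
The smallest non-negative solution is y = 4.

4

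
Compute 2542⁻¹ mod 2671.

Run the extended Euclidean algorithm:
2671 = 1×2542 + 129
2542 = 19×129 + 91
129 = 1×91 + 38
91 = 2×38 + 15
38 = 2×15 + 8
15 = 1×8 + 7
8 = 1×7 + 1
7 = 7×1 + 0
gcd(2542, 2671) = 1, so the inverse exists.
Bézout: 1 = 335×2671 − 352×2542.
So 2542⁻¹ ≡ −352 ≡ 2319 (mod 2671).

2319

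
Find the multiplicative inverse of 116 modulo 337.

337 = 2·116 + 105
116 = 1·105 + 11
105 = 9·11 + 6
11 = 1·6 + 5
6 = 1·5 + 1
5 = 5·1 + 0
gcd(116, 337) = 1, so the inverse exists.
Bézout: 1 = 21·337 − 61·116.
So 116⁻¹ ≡ −61 ≡ 276 (mod 337).

276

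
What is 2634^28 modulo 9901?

Using repeated squaring:
28 in binary is 11100, i.e. 28 = 16 + 8 + 4.
2634^1 ≡ 2634 (mod 9901)
2634^2 ≡ 2634^2 = 6937956 ≡ 7256 (mod 9901)
2634^4 ≡ 7256^2 = 52649536 ≡ 5919 (mod 9901)
2634^8 ≡ 5919^2 = 35034561 ≡ 4823 (mod 9901)
2634^16 ≡ 4823^2 = 23261329 ≡ 3880 (mod 9901)
2634^28 = 2634^16 × 2634^8 × 2634^4 ≡ 3880 × 4823 × 5919 (mod 9901).
Accumulate the product:
3880 × 4823 = 18713240 ≡ 350
350 × 5919 = 2071650 ≡ 2341

2341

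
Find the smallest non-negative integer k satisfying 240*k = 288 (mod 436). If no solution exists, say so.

gcd(240, 436) = 4, and 4 | 288, so solutions exist.
Divide through by 4: 60*k = 72 (mod 109).
60⁻¹ ≡ 20 (mod 109).
k ≡ 20*72 ≡ 23 (mod 109).
The smallest non-negative solution is k = 23.

23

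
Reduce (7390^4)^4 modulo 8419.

5369

(7390)^4 ≡ 402 (mod 8419)
(402)^4 ≡ 5369 (mod 8419)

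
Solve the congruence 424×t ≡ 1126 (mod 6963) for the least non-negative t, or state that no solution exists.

gcd(424, 6963) = 1, so a unique solution mod 6963 exists.
424⁻¹ ≡ 739 (mod 6963).
t ≡ 739×1126 ≡ 3517 (mod 6963).

3517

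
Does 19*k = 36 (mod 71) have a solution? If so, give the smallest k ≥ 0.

gcd(19, 71) = 1, so a unique solution mod 71 exists.
19⁻¹ ≡ 15 (mod 71).
k ≡ 15*36 ≡ 43 (mod 71).

43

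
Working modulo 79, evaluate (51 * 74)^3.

14

51 * 74 = 3774 ≡ 61 (mod 79)
(61)^3 ≡ 14 (mod 79)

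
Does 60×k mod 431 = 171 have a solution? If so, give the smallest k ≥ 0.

gcd(60, 431) = 1, so a unique solution mod 431 exists.
60⁻¹ ≡ 352 (mod 431).
k ≡ 352×171 ≡ 283 (mod 431).

283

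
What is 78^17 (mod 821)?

Compute successive squares:
78^1 ≡ 78 (mod 821)
78^2 ≡ 78^2 = 6084 ≡ 337 (mod 821)
78^4 ≡ 337^2 = 113569 ≡ 271 (mod 821)
78^8 ≡ 271^2 = 73441 ≡ 372 (mod 821)
78^16 ≡ 372^2 = 138384 ≡ 456 (mod 821)
78^17 = 78^16 · 78^1 ≡ 456 · 78 (mod 821).
456 · 78 = 35568 ≡ 265 (mod 821).

265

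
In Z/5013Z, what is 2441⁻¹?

Run the extended Euclidean algorithm:
5013 = 2·2441 + 131
2441 = 18·131 + 83
131 = 1·83 + 48
83 = 1·48 + 35
48 = 1·35 + 13
35 = 2·13 + 9
13 = 1·9 + 4
9 = 2·4 + 1
4 = 4·1 + 0
gcd(2441, 5013) = 1, so the inverse exists.
Back-substitute for 1:
1 = 1·9 − 2·4
  = −2·13 + 3·9
  = 3·35 − 8·13
  = −8·48 + 11·35
  = 11·83 − 19·48
  = −19·131 + 30·83
  = 30·2441 − 559·131
  = −559·5013 + 1148·2441
So 2441⁻¹ ≡ 1148 (mod 5013).

1148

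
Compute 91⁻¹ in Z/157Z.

88

Run the extended Euclidean algorithm:
157 = 1·91 + 66
91 = 1·66 + 25
66 = 2·25 + 16
25 = 1·16 + 9
16 = 1·9 + 7
9 = 1·7 + 2
7 = 3·2 + 1
2 = 2·1 + 0
gcd(91, 157) = 1, so the inverse exists.
Back-substitute for 1:
1 = 1·7 − 3·2
  = −3·9 + 4·7
  = 4·16 − 7·9
  = −7·25 + 11·16
  = 11·66 − 29·25
  = −29·91 + 40·66
  = 40·157 − 69·91
So 91⁻¹ ≡ −69 ≡ 88 (mod 157).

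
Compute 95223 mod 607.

95223 = 156×607 + 531, so 95223 ≡ 531 (mod 607).

531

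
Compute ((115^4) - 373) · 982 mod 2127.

(115)^4 ≡ 1669 (mod 2127)
1669 - 373 = 1296
1296 · 982 = 1272672 ≡ 726 (mod 2127)

726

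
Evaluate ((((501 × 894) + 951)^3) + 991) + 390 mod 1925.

501 × 894 = 447894 ≡ 1294 (mod 1925)
1294 + 951 = 2245 ≡ 320 (mod 1925)
(320)^3 ≡ 650 (mod 1925)
650 + 991 = 1641
1641 + 390 = 2031 ≡ 106 (mod 1925)

106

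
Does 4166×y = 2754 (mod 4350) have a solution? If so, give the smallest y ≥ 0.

1569

gcd(4166, 4350) = 2, and 2 | 2754, so solutions exist.
Divide through by 2: 2083×y ≡ 1377 (mod 2175).
2083⁻¹ ≡ 922 (mod 2175).
y ≡ 922×1377 ≡ 1569 (mod 2175).
The smallest non-negative solution is y = 1569.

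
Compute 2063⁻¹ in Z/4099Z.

Run the extended Euclidean algorithm:
4099 = 1·2063 + 2036
2063 = 1·2036 + 27
2036 = 75·27 + 11
27 = 2·11 + 5
11 = 2·5 + 1
5 = 5·1 + 0
gcd(2063, 4099) = 1, so the inverse exists.
Bézout: 1 = 382·4099 − 759·2063.
So 2063⁻¹ ≡ −759 ≡ 3340 (mod 4099).

3340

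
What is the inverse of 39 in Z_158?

158 = 4·39 + 2
39 = 19·2 + 1
2 = 2·1 + 0
gcd(39, 158) = 1, so the inverse exists.
Back-substitute for 1:
1 = 1·39 − 19·2
  = −19·158 + 77·39
So 39⁻¹ ≡ 77 (mod 158).

77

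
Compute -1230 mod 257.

-1230 = -5*257 + 55, so -1230 ≡ 55 (mod 257).

55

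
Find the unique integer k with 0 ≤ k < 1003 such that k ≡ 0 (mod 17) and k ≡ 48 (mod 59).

697

17⁻¹ mod 59: 17*7 ≡ 1 (mod 59), so 17⁻¹ ≡ 7.
k = 0 + 17*((48 − 0)*7 mod 59) = 0 + 17*41 = 697.
Check: 697 mod 17 = 0, 697 mod 59 = 48. ✓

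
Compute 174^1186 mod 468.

324

Compute successive squares:
1186 in binary is 10010100010, i.e. 1186 = 1024 + 128 + 32 + 2.
174^1 ≡ 174 (mod 468)
174^2 ≡ 174^2 = 30276 ≡ 324 (mod 468)
174^4 ≡ 324^2 = 104976 ≡ 144 (mod 468)
174^8 ≡ 144^2 = 20736 ≡ 144 (mod 468)
174^16 ≡ 144^2 = 20736 ≡ 144 (mod 468)
174^32 ≡ 144^2 = 20736 ≡ 144 (mod 468)
174^64 ≡ 144^2 = 20736 ≡ 144 (mod 468)
174^128 ≡ 144^2 = 20736 ≡ 144 (mod 468)
174^256 ≡ 144^2 = 20736 ≡ 144 (mod 468)
174^512 ≡ 144^2 = 20736 ≡ 144 (mod 468)
174^1024 ≡ 144^2 = 20736 ≡ 144 (mod 468)
174^1186 = 174^1024 · 174^128 · 174^32 · 174^2 ≡ 144 · 144 · 144 · 324 (mod 468).
Accumulate the product:
144 · 144 = 20736 ≡ 144
144 · 144 = 20736 ≡ 144
144 · 324 = 46656 ≡ 324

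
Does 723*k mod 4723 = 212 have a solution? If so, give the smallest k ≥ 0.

gcd(723, 4723) = 1, so a unique solution mod 4723 exists.
723⁻¹ ≡ 2110 (mod 4723).
k ≡ 2110*212 ≡ 3358 (mod 4723).

3358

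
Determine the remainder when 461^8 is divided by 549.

508

Compute successive squares:
461^1 ≡ 461 (mod 549)
461^2 ≡ 461^2 = 212521 ≡ 58 (mod 549)
461^4 ≡ 58^2 = 3364 ≡ 70 (mod 549)
461^8 ≡ 70^2 = 4900 ≡ 508 (mod 549)
So 461^8 ≡ 508 (mod 549).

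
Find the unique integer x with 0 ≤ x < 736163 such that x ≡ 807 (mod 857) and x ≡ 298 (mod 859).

586995

857⁻¹ mod 859: 857×429 ≡ 1 (mod 859), so 857⁻¹ ≡ 429.
x = 807 + 857×((298 − 807)×429 mod 859) = 807 + 857×684 = 586995.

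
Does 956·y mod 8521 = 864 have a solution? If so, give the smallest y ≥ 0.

gcd(956, 8521) = 1, so a unique solution mod 8521 exists.
956⁻¹ ≡ 2772 (mod 8521).
y ≡ 2772·864 ≡ 607 (mod 8521).

607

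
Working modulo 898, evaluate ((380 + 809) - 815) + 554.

30

380 + 809 = 1189 ≡ 291 (mod 898)
291 - 815 = -524 ≡ 374 (mod 898)
374 + 554 = 928 ≡ 30 (mod 898)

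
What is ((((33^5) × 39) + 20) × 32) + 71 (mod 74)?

73

(33)^5 ≡ 49 (mod 74)
49 × 39 = 1911 ≡ 61 (mod 74)
61 + 20 = 81 ≡ 7 (mod 74)
7 × 32 = 224 ≡ 2 (mod 74)
2 + 71 = 73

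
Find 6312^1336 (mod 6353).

5420

By square-and-multiply:
1336 in binary is 10100111000, i.e. 1336 = 1024 + 256 + 32 + 16 + 8.
6312^1 ≡ 6312 (mod 6353)
6312^2 ≡ 6312^2 = 39841344 ≡ 1681 (mod 6353)
6312^4 ≡ 1681^2 = 2825761 ≡ 5029 (mod 6353)
6312^8 ≡ 5029^2 = 25290841 ≡ 5901 (mod 6353)
6312^16 ≡ 5901^2 = 34821801 ≡ 1008 (mod 6353)
6312^32 ≡ 1008^2 = 1016064 ≡ 5937 (mod 6353)
6312^64 ≡ 5937^2 = 35247969 ≡ 1525 (mod 6353)
6312^128 ≡ 1525^2 = 2325625 ≡ 427 (mod 6353)
6312^256 ≡ 427^2 = 182329 ≡ 4445 (mod 6353)
6312^512 ≡ 4445^2 = 19758025 ≡ 195 (mod 6353)
6312^1024 ≡ 195^2 = 38025 ≡ 6260 (mod 6353)
6312^1336 = 6312^1024 * 6312^256 * 6312^32 * 6312^16 * 6312^8 ≡ 6260 * 4445 * 5937 * 1008 * 5901 (mod 6353).
Accumulate the product:
6260 * 4445 = 27825700 ≡ 5913
5913 * 5937 = 35105481 ≡ 5156
5156 * 1008 = 5197248 ≡ 494
494 * 5901 = 2915094 ≡ 5420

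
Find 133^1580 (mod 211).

Compute successive squares:
1580 in binary is 11000101100, i.e. 1580 = 1024 + 512 + 32 + 8 + 4.
133^1 ≡ 133 (mod 211)
133^2 ≡ 133^2 = 17689 ≡ 176 (mod 211)
133^4 ≡ 176^2 = 30976 ≡ 170 (mod 211)
133^8 ≡ 170^2 = 28900 ≡ 204 (mod 211)
133^16 ≡ 204^2 = 41616 ≡ 49 (mod 211)
133^32 ≡ 49^2 = 2401 ≡ 80 (mod 211)
133^64 ≡ 80^2 = 6400 ≡ 70 (mod 211)
133^128 ≡ 70^2 = 4900 ≡ 47 (mod 211)
133^256 ≡ 47^2 = 2209 ≡ 99 (mod 211)
133^512 ≡ 99^2 = 9801 ≡ 95 (mod 211)
133^1024 ≡ 95^2 = 9025 ≡ 163 (mod 211)
133^1580 = 133^1024 · 133^512 · 133^32 · 133^8 · 133^4 ≡ 163 · 95 · 80 · 204 · 170 (mod 211).
Accumulate the product:
163 · 95 = 15485 ≡ 82
82 · 80 = 6560 ≡ 19
19 · 204 = 3876 ≡ 78
78 · 170 = 13260 ≡ 178

178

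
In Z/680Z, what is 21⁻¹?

421

Apply the Euclidean algorithm and back-substitute:
680 = 32·21 + 8
21 = 2·8 + 5
8 = 1·5 + 3
5 = 1·3 + 2
3 = 1·2 + 1
2 = 2·1 + 0
gcd(21, 680) = 1, so the inverse exists.
Bézout: 1 = 8·680 − 259·21.
So 21⁻¹ ≡ −259 ≡ 421 (mod 680).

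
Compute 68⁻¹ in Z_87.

87 = 1·68 + 19
68 = 3·19 + 11
19 = 1·11 + 8
11 = 1·8 + 3
8 = 2·3 + 2
3 = 1·2 + 1
2 = 2·1 + 0
gcd(68, 87) = 1, so the inverse exists.
Back-substitute for 1:
1 = 1·3 − 1·2
  = −1·8 + 3·3
  = 3·11 − 4·8
  = −4·19 + 7·11
  = 7·68 − 25·19
  = −25·87 + 32·68
So 68⁻¹ ≡ 32 (mod 87).

32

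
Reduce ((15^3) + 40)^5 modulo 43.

19

(15)^3 ≡ 21 (mod 43)
21 + 40 = 61 ≡ 18 (mod 43)
(18)^5 ≡ 19 (mod 43)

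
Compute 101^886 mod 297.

Compute successive squares:
886 in binary is 1101110110, i.e. 886 = 512 + 256 + 64 + 32 + 16 + 4 + 2.
101^1 ≡ 101 (mod 297)
101^2 ≡ 101^2 = 10201 ≡ 103 (mod 297)
101^4 ≡ 103^2 = 10609 ≡ 214 (mod 297)
101^8 ≡ 214^2 = 45796 ≡ 58 (mod 297)
101^16 ≡ 58^2 = 3364 ≡ 97 (mod 297)
101^32 ≡ 97^2 = 9409 ≡ 202 (mod 297)
101^64 ≡ 202^2 = 40804 ≡ 115 (mod 297)
101^128 ≡ 115^2 = 13225 ≡ 157 (mod 297)
101^256 ≡ 157^2 = 24649 ≡ 295 (mod 297)
101^512 ≡ 295^2 = 87025 ≡ 4 (mod 297)
101^886 = 101^512 × 101^256 × 101^64 × 101^32 × 101^16 × 101^4 × 101^2 ≡ 4 × 295 × 115 × 202 × 97 × 214 × 103 (mod 297).
Accumulate the product:
4 × 295 = 1180 ≡ 289
289 × 115 = 33235 ≡ 268
268 × 202 = 54136 ≡ 82
82 × 97 = 7954 ≡ 232
232 × 214 = 49648 ≡ 49
49 × 103 = 5047 ≡ 295

295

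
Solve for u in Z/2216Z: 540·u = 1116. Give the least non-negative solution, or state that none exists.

gcd(540, 2216) = 4, and 4 | 1116, so solutions exist.
Divide through by 4: 135·u ≡ 279 mod 554.
135⁻¹ ≡ 435 (mod 554).
u ≡ 435·279 ≡ 39 (mod 554).
The smallest non-negative solution is u = 39.

39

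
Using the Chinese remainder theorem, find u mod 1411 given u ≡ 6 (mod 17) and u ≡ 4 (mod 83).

17⁻¹ mod 83: 17*44 ≡ 1 (mod 83), so 17⁻¹ ≡ 44.
u = 6 + 17*((4 − 6)*44 mod 83) = 6 + 17*78 = 1332.
Check: 1332 mod 17 = 6, 1332 mod 83 = 4. ✓

1332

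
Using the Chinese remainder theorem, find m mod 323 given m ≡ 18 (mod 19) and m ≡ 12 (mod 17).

19⁻¹ mod 17: 19·9 ≡ 1 (mod 17), so 19⁻¹ ≡ 9.
m = 18 + 19·((12 − 18)·9 mod 17) = 18 + 19·14 = 284.

284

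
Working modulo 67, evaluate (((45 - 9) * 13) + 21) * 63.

45 - 9 = 36
36 * 13 = 468 ≡ 66 (mod 67)
66 + 21 = 87 ≡ 20 (mod 67)
20 * 63 = 1260 ≡ 54 (mod 67)

54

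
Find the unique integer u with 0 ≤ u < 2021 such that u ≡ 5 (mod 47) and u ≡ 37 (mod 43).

381

47⁻¹ mod 43: 47×11 ≡ 1 (mod 43), so 47⁻¹ ≡ 11.
u = 5 + 47×((37 − 5)×11 mod 43) = 5 + 47×8 = 381.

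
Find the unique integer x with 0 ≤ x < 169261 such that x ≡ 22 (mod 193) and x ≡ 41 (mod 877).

117559

193⁻¹ mod 877: 193*309 ≡ 1 (mod 877), so 193⁻¹ ≡ 309.
x = 22 + 193*((41 − 22)*309 mod 877) = 22 + 193*609 = 117559.
Check: 117559 mod 193 = 22, 117559 mod 877 = 41. ✓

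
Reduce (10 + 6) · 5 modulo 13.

2

10 + 6 = 16 ≡ 3 (mod 13)
3 · 5 = 15 ≡ 2 (mod 13)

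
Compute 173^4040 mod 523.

Compute successive squares:
173^1 ≡ 173 (mod 523)
173^2 ≡ 173^2 = 29929 ≡ 118 (mod 523)
173^4 ≡ 118^2 = 13924 ≡ 326 (mod 523)
173^8 ≡ 326^2 = 106276 ≡ 107 (mod 523)
173^16 ≡ 107^2 = 11449 ≡ 466 (mod 523)
173^32 ≡ 466^2 = 217156 ≡ 111 (mod 523)
173^64 ≡ 111^2 = 12321 ≡ 292 (mod 523)
173^128 ≡ 292^2 = 85264 ≡ 15 (mod 523)
173^256 ≡ 15^2 = 225 (mod 523)
173^512 ≡ 225^2 = 50625 ≡ 417 (mod 523)
173^1024 ≡ 417^2 = 173889 ≡ 253 (mod 523)
173^2048 ≡ 253^2 = 64009 ≡ 203 (mod 523)
173^4040 = 173^2048 * 173^1024 * 173^512 * 173^256 * 173^128 * 173^64 * 173^8 ≡ 203 * 253 * 417 * 225 * 15 * 292 * 107 (mod 523).
Accumulate the product:
203 * 253 = 51359 ≡ 105
105 * 417 = 43785 ≡ 376
376 * 225 = 84600 ≡ 397
397 * 15 = 5955 ≡ 202
202 * 292 = 58984 ≡ 408
408 * 107 = 43656 ≡ 247

247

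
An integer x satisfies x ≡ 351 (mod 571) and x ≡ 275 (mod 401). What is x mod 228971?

129397

571⁻¹ mod 401: 571×92 ≡ 1 (mod 401), so 571⁻¹ ≡ 92.
x = 351 + 571×((275 − 351)×92 mod 401) = 351 + 571×226 = 129397.
Check: 129397 mod 571 = 351, 129397 mod 401 = 275. ✓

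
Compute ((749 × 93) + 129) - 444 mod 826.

784

749 × 93 = 69657 ≡ 273 (mod 826)
273 + 129 = 402
402 - 444 = -42 ≡ 784 (mod 826)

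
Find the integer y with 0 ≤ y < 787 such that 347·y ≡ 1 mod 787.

787 = 2×347 + 93
347 = 3×93 + 68
93 = 1×68 + 25
68 = 2×25 + 18
25 = 1×18 + 7
18 = 2×7 + 4
7 = 1×4 + 3
4 = 1×3 + 1
3 = 3×1 + 0
gcd(347, 787) = 1, so the inverse exists.
Back-substitute for 1:
1 = 1×4 − 1×3
  = −1×7 + 2×4
  = 2×18 − 5×7
  = −5×25 + 7×18
  = 7×68 − 19×25
  = −19×93 + 26×68
  = 26×347 − 97×93
  = −97×787 + 220×347
So 347⁻¹ ≡ 220 (mod 787).

220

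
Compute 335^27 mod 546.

545

By square-and-multiply:
27 in binary is 11011, i.e. 27 = 16 + 8 + 2 + 1.
335^1 ≡ 335 (mod 546)
335^2 ≡ 335^2 = 112225 ≡ 295 (mod 546)
335^4 ≡ 295^2 = 87025 ≡ 211 (mod 546)
335^8 ≡ 211^2 = 44521 ≡ 295 (mod 546)
335^16 ≡ 295^2 = 87025 ≡ 211 (mod 546)
335^27 = 335^16 * 335^8 * 335^2 * 335^1 ≡ 211 * 295 * 295 * 335 (mod 546).
Accumulate the product:
211 * 295 = 62245 ≡ 1
1 * 295 = 295
295 * 335 = 98825 ≡ 545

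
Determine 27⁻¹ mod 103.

42

By the extended Euclidean algorithm:
103 = 3×27 + 22
27 = 1×22 + 5
22 = 4×5 + 2
5 = 2×2 + 1
2 = 2×1 + 0
gcd(27, 103) = 1, so the inverse exists.
Bézout: 1 = −11×103 + 42×27.
So 27⁻¹ ≡ 42 (mod 103).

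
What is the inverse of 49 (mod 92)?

77

Run the extended Euclidean algorithm:
92 = 1×49 + 43
49 = 1×43 + 6
43 = 7×6 + 1
6 = 6×1 + 0
gcd(49, 92) = 1, so the inverse exists.
Back-substitute for 1:
1 = 1×43 − 7×6
  = −7×49 + 8×43
  = 8×92 − 15×49
So 49⁻¹ ≡ −15 ≡ 77 (mod 92).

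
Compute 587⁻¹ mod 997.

445

Run the extended Euclidean algorithm:
997 = 1*587 + 410
587 = 1*410 + 177
410 = 2*177 + 56
177 = 3*56 + 9
56 = 6*9 + 2
9 = 4*2 + 1
2 = 2*1 + 0
gcd(587, 997) = 1, so the inverse exists.
Bézout: 1 = −262*997 + 445*587.
So 587⁻¹ ≡ 445 (mod 997).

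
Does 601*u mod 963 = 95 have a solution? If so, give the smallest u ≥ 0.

gcd(601, 963) = 1, so a unique solution mod 963 exists.
601⁻¹ ≡ 274 (mod 963).
u ≡ 274*95 ≡ 29 (mod 963).

29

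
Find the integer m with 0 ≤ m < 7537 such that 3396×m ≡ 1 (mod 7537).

4765

Run the extended Euclidean algorithm:
7537 = 2*3396 + 745
3396 = 4*745 + 416
745 = 1*416 + 329
416 = 1*329 + 87
329 = 3*87 + 68
87 = 1*68 + 19
68 = 3*19 + 11
19 = 1*11 + 8
11 = 1*8 + 3
8 = 2*3 + 2
3 = 1*2 + 1
2 = 2*1 + 0
gcd(3396, 7537) = 1, so the inverse exists.
Back-substitute for 1:
1 = 1*3 − 1*2
  = −1*8 + 3*3
  = 3*11 − 4*8
  = −4*19 + 7*11
  = 7*68 − 25*19
  = −25*87 + 32*68
  = 32*329 − 121*87
  = −121*416 + 153*329
  = 153*745 − 274*416
  = −274*3396 + 1249*745
  = 1249*7537 − 2772*3396
So 3396⁻¹ ≡ −2772 ≡ 4765 (mod 7537).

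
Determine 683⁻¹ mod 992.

931

992 = 1*683 + 309
683 = 2*309 + 65
309 = 4*65 + 49
65 = 1*49 + 16
49 = 3*16 + 1
16 = 16*1 + 0
gcd(683, 992) = 1, so the inverse exists.
Back-substitute for 1:
1 = 1*49 − 3*16
  = −3*65 + 4*49
  = 4*309 − 19*65
  = −19*683 + 42*309
  = 42*992 − 61*683
So 683⁻¹ ≡ −61 ≡ 931 (mod 992).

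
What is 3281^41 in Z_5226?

2735

Compute successive squares:
41 in binary is 101001, i.e. 41 = 32 + 8 + 1.
3281^1 ≡ 3281 (mod 5226)
3281^2 ≡ 3281^2 = 10764961 ≡ 4627 (mod 5226)
3281^4 ≡ 4627^2 = 21409129 ≡ 3433 (mod 5226)
3281^8 ≡ 3433^2 = 11785489 ≡ 859 (mod 5226)
3281^16 ≡ 859^2 = 737881 ≡ 1015 (mod 5226)
3281^32 ≡ 1015^2 = 1030225 ≡ 703 (mod 5226)
3281^41 = 3281^32 × 3281^8 × 3281^1 ≡ 703 × 859 × 3281 (mod 5226).
Accumulate the product:
703 × 859 = 603877 ≡ 2887
2887 × 3281 = 9472247 ≡ 2735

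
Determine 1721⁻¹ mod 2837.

2837 = 1*1721 + 1116
1721 = 1*1116 + 605
1116 = 1*605 + 511
605 = 1*511 + 94
511 = 5*94 + 41
94 = 2*41 + 12
41 = 3*12 + 5
12 = 2*5 + 2
5 = 2*2 + 1
2 = 2*1 + 0
gcd(1721, 2837) = 1, so the inverse exists.
Back-substitute for 1:
1 = 1*5 − 2*2
  = −2*12 + 5*5
  = 5*41 − 17*12
  = −17*94 + 39*41
  = 39*511 − 212*94
  = −212*605 + 251*511
  = 251*1116 − 463*605
  = −463*1721 + 714*1116
  = 714*2837 − 1177*1721
So 1721⁻¹ ≡ −1177 ≡ 1660 (mod 2837).

1660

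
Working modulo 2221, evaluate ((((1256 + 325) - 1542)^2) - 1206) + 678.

1256 + 325 = 1581
1581 - 1542 = 39
(39)^2 ≡ 1521 (mod 2221)
1521 - 1206 = 315
315 + 678 = 993

993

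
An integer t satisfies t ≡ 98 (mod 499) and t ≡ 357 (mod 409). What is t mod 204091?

499⁻¹ mod 409: 499·50 ≡ 1 (mod 409), so 499⁻¹ ≡ 50.
t = 98 + 499·((357 − 98)·50 mod 409) = 98 + 499·271 = 135327.

135327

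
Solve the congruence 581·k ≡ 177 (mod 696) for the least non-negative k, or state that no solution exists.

525

gcd(581, 696) = 1, so a unique solution mod 696 exists.
581⁻¹ ≡ 581 (mod 696).
k ≡ 581·177 ≡ 525 (mod 696).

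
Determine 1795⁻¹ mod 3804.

3804 = 2*1795 + 214
1795 = 8*214 + 83
214 = 2*83 + 48
83 = 1*48 + 35
48 = 1*35 + 13
35 = 2*13 + 9
13 = 1*9 + 4
9 = 2*4 + 1
4 = 4*1 + 0
gcd(1795, 3804) = 1, so the inverse exists.
Back-substitute for 1:
1 = 1*9 − 2*4
  = −2*13 + 3*9
  = 3*35 − 8*13
  = −8*48 + 11*35
  = 11*83 − 19*48
  = −19*214 + 49*83
  = 49*1795 − 411*214
  = −411*3804 + 871*1795
So 1795⁻¹ ≡ 871 (mod 3804).

871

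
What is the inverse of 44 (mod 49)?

39

Run the extended Euclidean algorithm:
49 = 1×44 + 5
44 = 8×5 + 4
5 = 1×4 + 1
4 = 4×1 + 0
gcd(44, 49) = 1, so the inverse exists.
Bézout: 1 = 9×49 − 10×44.
So 44⁻¹ ≡ −10 ≡ 39 (mod 49).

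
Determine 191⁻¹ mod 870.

41

870 = 4·191 + 106
191 = 1·106 + 85
106 = 1·85 + 21
85 = 4·21 + 1
21 = 21·1 + 0
gcd(191, 870) = 1, so the inverse exists.
Back-substitute for 1:
1 = 1·85 − 4·21
  = −4·106 + 5·85
  = 5·191 − 9·106
  = −9·870 + 41·191
So 191⁻¹ ≡ 41 (mod 870).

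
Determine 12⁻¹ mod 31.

Run the extended Euclidean algorithm:
31 = 2·12 + 7
12 = 1·7 + 5
7 = 1·5 + 2
5 = 2·2 + 1
2 = 2·1 + 0
gcd(12, 31) = 1, so the inverse exists.
Bézout: 1 = −5·31 + 13·12.
So 12⁻¹ ≡ 13 (mod 31).

13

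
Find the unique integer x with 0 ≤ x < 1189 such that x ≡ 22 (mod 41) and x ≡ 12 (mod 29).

186

41⁻¹ mod 29: 41·17 ≡ 1 (mod 29), so 41⁻¹ ≡ 17.
x = 22 + 41·((12 − 22)·17 mod 29) = 22 + 41·4 = 186.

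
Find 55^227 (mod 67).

Compute successive squares:
55^1 ≡ 55 (mod 67)
55^2 ≡ 55^2 = 3025 ≡ 10 (mod 67)
55^4 ≡ 10^2 = 100 ≡ 33 (mod 67)
55^8 ≡ 33^2 = 1089 ≡ 17 (mod 67)
55^16 ≡ 17^2 = 289 ≡ 21 (mod 67)
55^32 ≡ 21^2 = 441 ≡ 39 (mod 67)
55^64 ≡ 39^2 = 1521 ≡ 47 (mod 67)
55^128 ≡ 47^2 = 2209 ≡ 65 (mod 67)
55^227 = 55^128 * 55^64 * 55^32 * 55^2 * 55^1 ≡ 65 * 47 * 39 * 10 * 55 (mod 67).
Accumulate the product:
65 * 47 = 3055 ≡ 40
40 * 39 = 1560 ≡ 19
19 * 10 = 190 ≡ 56
56 * 55 = 3080 ≡ 65

65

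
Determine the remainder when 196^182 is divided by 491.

332

By square-and-multiply:
182 in binary is 10110110, i.e. 182 = 128 + 32 + 16 + 4 + 2.
196^1 ≡ 196 (mod 491)
196^2 ≡ 196^2 = 38416 ≡ 118 (mod 491)
196^4 ≡ 118^2 = 13924 ≡ 176 (mod 491)
196^8 ≡ 176^2 = 30976 ≡ 43 (mod 491)
196^16 ≡ 43^2 = 1849 ≡ 376 (mod 491)
196^32 ≡ 376^2 = 141376 ≡ 459 (mod 491)
196^64 ≡ 459^2 = 210681 ≡ 42 (mod 491)
196^128 ≡ 42^2 = 1764 ≡ 291 (mod 491)
196^182 = 196^128 · 196^32 · 196^16 · 196^4 · 196^2 ≡ 291 · 459 · 376 · 176 · 118 (mod 491).
Accumulate the product:
291 · 459 = 133569 ≡ 17
17 · 376 = 6392 ≡ 9
9 · 176 = 1584 ≡ 111
111 · 118 = 13098 ≡ 332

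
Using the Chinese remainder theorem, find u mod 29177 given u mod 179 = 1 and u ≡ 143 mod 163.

12531

179⁻¹ mod 163: 179*51 ≡ 1 (mod 163), so 179⁻¹ ≡ 51.
u = 1 + 179*((143 − 1)*51 mod 163) = 1 + 179*70 = 12531.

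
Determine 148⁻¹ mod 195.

112

195 = 1·148 + 47
148 = 3·47 + 7
47 = 6·7 + 5
7 = 1·5 + 2
5 = 2·2 + 1
2 = 2·1 + 0
gcd(148, 195) = 1, so the inverse exists.
Back-substitute for 1:
1 = 1·5 − 2·2
  = −2·7 + 3·5
  = 3·47 − 20·7
  = −20·148 + 63·47
  = 63·195 − 83·148
So 148⁻¹ ≡ −83 ≡ 112 (mod 195).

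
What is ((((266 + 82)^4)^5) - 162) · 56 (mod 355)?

29

266 + 82 = 348
(348)^4 ≡ 271 (mod 355)
(271)^5 ≡ 321 (mod 355)
321 - 162 = 159
159 · 56 = 8904 ≡ 29 (mod 355)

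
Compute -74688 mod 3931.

1

-74688 = -19*3931 + 1, so -74688 ≡ 1 (mod 3931).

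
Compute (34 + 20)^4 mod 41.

34 + 20 = 54 ≡ 13 (mod 41)
(13)^4 ≡ 25 (mod 41)

25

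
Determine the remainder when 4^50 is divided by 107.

4^1 ≡ 4 (mod 107)
4^2 ≡ 4^2 = 16 (mod 107)
4^4 ≡ 16^2 = 256 ≡ 42 (mod 107)
4^8 ≡ 42^2 = 1764 ≡ 52 (mod 107)
4^16 ≡ 52^2 = 2704 ≡ 29 (mod 107)
4^32 ≡ 29^2 = 841 ≡ 92 (mod 107)
4^50 = 4^32 * 4^16 * 4^2 ≡ 92 * 29 * 16 (mod 107).
Accumulate the product:
92 * 29 = 2668 ≡ 100
100 * 16 = 1600 ≡ 102

102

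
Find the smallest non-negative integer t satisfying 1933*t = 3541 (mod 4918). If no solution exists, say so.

gcd(1933, 4918) = 1, so a unique solution mod 4918 exists.
1933⁻¹ ≡ 3595 (mod 4918).
t ≡ 3595*3541 ≡ 2111 (mod 4918).

2111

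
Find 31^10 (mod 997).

877

By square-and-multiply:
10 in binary is 1010, i.e. 10 = 8 + 2.
31^1 ≡ 31 (mod 997)
31^2 ≡ 31^2 = 961 (mod 997)
31^4 ≡ 961^2 = 923521 ≡ 299 (mod 997)
31^8 ≡ 299^2 = 89401 ≡ 668 (mod 997)
31^10 = 31^8 · 31^2 ≡ 668 · 961 (mod 997).
668 · 961 = 641948 ≡ 877 (mod 997).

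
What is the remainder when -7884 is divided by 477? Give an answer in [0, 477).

225

-7884 = -17×477 + 225, so -7884 ≡ 225 (mod 477).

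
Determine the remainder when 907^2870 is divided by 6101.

By square-and-multiply:
907^1 ≡ 907 (mod 6101)
907^2 ≡ 907^2 = 822649 ≡ 5115 (mod 6101)
907^4 ≡ 5115^2 = 26163225 ≡ 2137 (mod 6101)
907^8 ≡ 2137^2 = 4566769 ≡ 3221 (mod 6101)
907^16 ≡ 3221^2 = 10374841 ≡ 3141 (mod 6101)
907^32 ≡ 3141^2 = 9865881 ≡ 564 (mod 6101)
907^64 ≡ 564^2 = 318096 ≡ 844 (mod 6101)
907^128 ≡ 844^2 = 712336 ≡ 4620 (mod 6101)
907^256 ≡ 4620^2 = 21344400 ≡ 3102 (mod 6101)
907^512 ≡ 3102^2 = 9622404 ≡ 1127 (mod 6101)
907^1024 ≡ 1127^2 = 1270129 ≡ 1121 (mod 6101)
907^2048 ≡ 1121^2 = 1256641 ≡ 5936 (mod 6101)
907^2870 = 907^2048 · 907^512 · 907^256 · 907^32 · 907^16 · 907^4 · 907^2 ≡ 5936 · 1127 · 3102 · 564 · 3141 · 2137 · 5115 (mod 6101).
Accumulate the product:
5936 · 1127 = 6689872 ≡ 3176
3176 · 3102 = 9851952 ≡ 4938
4938 · 564 = 2785032 ≡ 2976
2976 · 3141 = 9347616 ≡ 884
884 · 2137 = 1889108 ≡ 3899
3899 · 5115 = 19943385 ≡ 5317

5317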